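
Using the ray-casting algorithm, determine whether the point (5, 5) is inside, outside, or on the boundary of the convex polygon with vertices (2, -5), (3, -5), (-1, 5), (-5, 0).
The point (5, 5) lies strictly outside the polygon

Cast a horizontal ray to the right from the query point and count how many polygon edges it crosses (each edge strictly once or zero times, handled with the usual half-open convention). 
Parity of crossings → even ⇒ outside.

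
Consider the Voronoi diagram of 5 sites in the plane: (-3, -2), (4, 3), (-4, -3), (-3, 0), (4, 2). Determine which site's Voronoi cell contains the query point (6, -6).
Nearest site = (4, 2)

The Voronoi cell of site s contains exactly those query points closer to s than to any other site. Compute squared distances from q = (6, -6) to each site:
  (4 − 6)² + (2 − -6)² = 68
  (4 − 6)² + (3 − -6)² = 85
  (-3 − 6)² + (-2 − -6)² = 97
  (-4 − 6)² + (-3 − -6)² = 109
  (-3 − 6)² + (0 − -6)² = 117
Minimum is attained by (4, 2), so q lies in its Voronoi cell.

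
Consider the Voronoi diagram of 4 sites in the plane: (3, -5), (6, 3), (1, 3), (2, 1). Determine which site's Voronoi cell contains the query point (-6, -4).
Nearest site = (3, -5)

The Voronoi cell of site s contains exactly those query points closer to s than to any other site. Compute squared distances from q = (-6, -4) to each site:
  (3 − -6)² + (-5 − -4)² = 82
  (2 − -6)² + (1 − -4)² = 89
  (1 − -6)² + (3 − -4)² = 98
  (6 − -6)² + (3 − -4)² = 193
Minimum is attained by (3, -5), so q lies in its Voronoi cell.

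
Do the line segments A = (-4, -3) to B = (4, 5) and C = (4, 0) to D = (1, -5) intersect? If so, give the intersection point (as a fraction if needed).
No (intersection of containing lines falls outside at least one segment)

Parametrize and solve: t = 31/16, s = -5/2. At least one of these is outside [0, 1], so the segments do not intersect.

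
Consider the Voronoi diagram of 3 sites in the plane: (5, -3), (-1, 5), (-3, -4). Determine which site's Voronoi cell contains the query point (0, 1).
Nearest site = (-1, 5)

The Voronoi cell of site s contains exactly those query points closer to s than to any other site. Compute squared distances from q = (0, 1) to each site:
  (-1 − 0)² + (5 − 1)² = 17
  (-3 − 0)² + (-4 − 1)² = 34
  (5 − 0)² + (-3 − 1)² = 41
Minimum is attained by (-1, 5), so q lies in its Voronoi cell.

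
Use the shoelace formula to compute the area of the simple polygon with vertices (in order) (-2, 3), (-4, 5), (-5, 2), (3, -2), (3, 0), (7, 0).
Area = 25

Shoelace formula: Area = (1/2) |Σ_i (x_i · y_{i+1} − x_{i+1} · y_i)| (indices mod n). Compute each cross term:
  (-2)(5) − (-4)(3) = 2
  (-4)(2) − (-5)(5) = 17
  (-5)(-2) − (3)(2) = 4
  (3)(0) − (3)(-2) = 6
  (3)(0) − (7)(0) = 0
  (7)(3) − (-2)(0) = 21
Sum = 50, so (signed) Area = 50/2 = 25, |Area| = 25.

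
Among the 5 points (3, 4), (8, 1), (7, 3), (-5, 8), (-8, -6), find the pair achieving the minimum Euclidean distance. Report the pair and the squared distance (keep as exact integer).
Pair = ((8, 1), (7, 3)); squared distance = 5

Compute all C(5, 2) = 10 pairwise squared distances (x_i − x_j)² + (y_i − y_j)². The minimum is 5, attained by the pair ((8, 1), (7, 3)).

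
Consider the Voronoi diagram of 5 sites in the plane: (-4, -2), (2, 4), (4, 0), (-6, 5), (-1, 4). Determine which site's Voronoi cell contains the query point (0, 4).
Nearest site = (-1, 4)

The Voronoi cell of site s contains exactly those query points closer to s than to any other site. Compute squared distances from q = (0, 4) to each site:
  (-1 − 0)² + (4 − 4)² = 1
  (2 − 0)² + (4 − 4)² = 4
  (4 − 0)² + (0 − 4)² = 32
  (-6 − 0)² + (5 − 4)² = 37
  (-4 − 0)² + (-2 − 4)² = 52
Minimum is attained by (-1, 4), so q lies in its Voronoi cell.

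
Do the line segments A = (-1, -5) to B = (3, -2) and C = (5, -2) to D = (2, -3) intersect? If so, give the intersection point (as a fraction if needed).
No (intersection of containing lines falls outside at least one segment)

Parametrize and solve: t = 3/5, s = 6/5. At least one of these is outside [0, 1], so the segments do not intersect.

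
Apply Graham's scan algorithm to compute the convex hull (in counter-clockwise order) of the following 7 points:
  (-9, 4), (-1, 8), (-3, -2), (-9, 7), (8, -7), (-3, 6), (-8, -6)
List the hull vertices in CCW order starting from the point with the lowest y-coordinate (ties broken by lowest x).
Hull (CCW) = [(8, -7), (-1, 8), (-9, 7), (-9, 4), (-8, -6)]

Graham scan procedure:
  1. Find the pivot p₀ = point with lowest y (tie → lowest x): (8, -7).
  2. Sort the remaining points by polar angle around p₀.
  3. Walk through sorted points, maintaining a stack; pop the top while the last three entries make a non-left turn (cross product ≤ 0).
  4. Final stack is the convex hull in CCW order: (8, -7), (-1, 8), (-9, 7), (-9, 4), (-8, -6).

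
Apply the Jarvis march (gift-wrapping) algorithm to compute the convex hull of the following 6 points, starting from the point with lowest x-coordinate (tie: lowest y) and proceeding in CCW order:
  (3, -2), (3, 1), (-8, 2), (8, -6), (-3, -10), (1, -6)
Hull (CCW) = [(-8, 2), (-3, -10), (8, -6), (3, 1)]

Jarvis march: at each step, from the current hull vertex p, select the next vertex q as the point such that every other point lies strictly to the left of (or on) the directed line p → q. (Equivalently: for every other point r, the cross product (q − p) × (r − p) ≥ 0.)
Starting point (lowest x, tie lowest y): (-8, 2). Wrap until returning to start. Resulting hull: (-8, 2), (-3, -10), (8, -6), (3, 1).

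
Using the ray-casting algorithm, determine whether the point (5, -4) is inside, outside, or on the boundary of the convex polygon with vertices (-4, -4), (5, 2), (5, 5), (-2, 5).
The point (5, -4) lies strictly outside the polygon

Cast a horizontal ray to the right from the query point and count how many polygon edges it crosses (each edge strictly once or zero times, handled with the usual half-open convention). 
Parity of crossings → even ⇒ outside.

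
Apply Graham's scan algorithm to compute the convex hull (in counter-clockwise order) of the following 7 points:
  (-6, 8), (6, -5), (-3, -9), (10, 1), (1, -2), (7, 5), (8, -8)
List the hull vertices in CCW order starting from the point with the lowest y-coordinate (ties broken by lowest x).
Hull (CCW) = [(-3, -9), (8, -8), (10, 1), (7, 5), (-6, 8)]

Graham scan procedure:
  1. Find the pivot p₀ = point with lowest y (tie → lowest x): (-3, -9).
  2. Sort the remaining points by polar angle around p₀.
  3. Walk through sorted points, maintaining a stack; pop the top while the last three entries make a non-left turn (cross product ≤ 0).
  4. Final stack is the convex hull in CCW order: (-3, -9), (8, -8), (10, 1), (7, 5), (-6, 8).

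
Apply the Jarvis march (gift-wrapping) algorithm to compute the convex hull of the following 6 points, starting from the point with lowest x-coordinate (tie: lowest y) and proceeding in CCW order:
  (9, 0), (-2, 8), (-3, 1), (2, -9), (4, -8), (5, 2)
Hull (CCW) = [(-3, 1), (2, -9), (4, -8), (9, 0), (-2, 8)]

Jarvis march: at each step, from the current hull vertex p, select the next vertex q as the point such that every other point lies strictly to the left of (or on) the directed line p → q. (Equivalently: for every other point r, the cross product (q − p) × (r − p) ≥ 0.)
Starting point (lowest x, tie lowest y): (-3, 1). Wrap until returning to start. Resulting hull: (-3, 1), (2, -9), (4, -8), (9, 0), (-2, 8).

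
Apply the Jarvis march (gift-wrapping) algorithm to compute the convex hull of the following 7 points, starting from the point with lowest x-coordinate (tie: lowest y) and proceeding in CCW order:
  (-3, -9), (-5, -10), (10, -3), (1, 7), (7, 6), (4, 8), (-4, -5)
Hull (CCW) = [(-5, -10), (10, -3), (7, 6), (4, 8), (1, 7), (-4, -5)]

Jarvis march: at each step, from the current hull vertex p, select the next vertex q as the point such that every other point lies strictly to the left of (or on) the directed line p → q. (Equivalently: for every other point r, the cross product (q − p) × (r − p) ≥ 0.)
Starting point (lowest x, tie lowest y): (-5, -10). Wrap until returning to start. Resulting hull: (-5, -10), (10, -3), (7, 6), (4, 8), (1, 7), (-4, -5).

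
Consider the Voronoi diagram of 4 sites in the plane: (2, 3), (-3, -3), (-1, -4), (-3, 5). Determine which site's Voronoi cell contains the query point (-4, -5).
Nearest site = (-3, -3)

The Voronoi cell of site s contains exactly those query points closer to s than to any other site. Compute squared distances from q = (-4, -5) to each site:
  (-3 − -4)² + (-3 − -5)² = 5
  (-1 − -4)² + (-4 − -5)² = 10
  (2 − -4)² + (3 − -5)² = 100
  (-3 − -4)² + (5 − -5)² = 101
Minimum is attained by (-3, -3), so q lies in its Voronoi cell.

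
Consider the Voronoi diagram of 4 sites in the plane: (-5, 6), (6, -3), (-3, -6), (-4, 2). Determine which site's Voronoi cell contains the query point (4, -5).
Nearest site = (6, -3)

The Voronoi cell of site s contains exactly those query points closer to s than to any other site. Compute squared distances from q = (4, -5) to each site:
  (6 − 4)² + (-3 − -5)² = 8
  (-3 − 4)² + (-6 − -5)² = 50
  (-4 − 4)² + (2 − -5)² = 113
  (-5 − 4)² + (6 − -5)² = 202
Minimum is attained by (6, -3), so q lies in its Voronoi cell.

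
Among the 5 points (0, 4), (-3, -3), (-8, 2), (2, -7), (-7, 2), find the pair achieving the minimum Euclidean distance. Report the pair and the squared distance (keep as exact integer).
Pair = ((-8, 2), (-7, 2)); squared distance = 1

Compute all C(5, 2) = 10 pairwise squared distances (x_i − x_j)² + (y_i − y_j)². The minimum is 1, attained by the pair ((-8, 2), (-7, 2)).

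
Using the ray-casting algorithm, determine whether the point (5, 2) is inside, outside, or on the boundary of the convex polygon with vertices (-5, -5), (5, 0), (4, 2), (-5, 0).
The point (5, 2) lies strictly outside the polygon

Cast a horizontal ray to the right from the query point and count how many polygon edges it crosses (each edge strictly once or zero times, handled with the usual half-open convention). 
Parity of crossings → even ⇒ outside.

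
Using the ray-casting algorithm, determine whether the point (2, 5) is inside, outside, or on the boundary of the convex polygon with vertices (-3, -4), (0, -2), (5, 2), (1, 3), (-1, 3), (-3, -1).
The point (2, 5) lies strictly outside the polygon

Cast a horizontal ray to the right from the query point and count how many polygon edges it crosses (each edge strictly once or zero times, handled with the usual half-open convention). 
Parity of crossings → even ⇒ outside.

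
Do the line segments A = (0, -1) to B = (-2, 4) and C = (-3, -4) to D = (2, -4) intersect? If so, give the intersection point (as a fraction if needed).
No (intersection of containing lines falls outside at least one segment)

Parametrize and solve: t = -3/5, s = 21/25. At least one of these is outside [0, 1], so the segments do not intersect.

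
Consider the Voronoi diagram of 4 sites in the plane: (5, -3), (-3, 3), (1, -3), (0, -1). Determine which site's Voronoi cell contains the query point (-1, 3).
Nearest site = (-3, 3)

The Voronoi cell of site s contains exactly those query points closer to s than to any other site. Compute squared distances from q = (-1, 3) to each site:
  (-3 − -1)² + (3 − 3)² = 4
  (0 − -1)² + (-1 − 3)² = 17
  (1 − -1)² + (-3 − 3)² = 40
  (5 − -1)² + (-3 − 3)² = 72
Minimum is attained by (-3, 3), so q lies in its Voronoi cell.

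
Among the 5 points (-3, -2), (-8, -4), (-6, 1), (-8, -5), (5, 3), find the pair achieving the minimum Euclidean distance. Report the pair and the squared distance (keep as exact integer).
Pair = ((-8, -4), (-8, -5)); squared distance = 1

Compute all C(5, 2) = 10 pairwise squared distances (x_i − x_j)² + (y_i − y_j)². The minimum is 1, attained by the pair ((-8, -4), (-8, -5)).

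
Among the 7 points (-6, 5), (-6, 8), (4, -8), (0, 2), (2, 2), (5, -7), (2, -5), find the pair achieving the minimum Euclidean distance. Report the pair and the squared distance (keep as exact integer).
Pair = ((4, -8), (5, -7)); squared distance = 2

Compute all C(7, 2) = 21 pairwise squared distances (x_i − x_j)² + (y_i − y_j)². The minimum is 2, attained by the pair ((4, -8), (5, -7)).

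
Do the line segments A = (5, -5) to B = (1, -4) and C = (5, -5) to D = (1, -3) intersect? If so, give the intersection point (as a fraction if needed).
Yes; intersection at (5, -5) (t = 0 on AB, s = 0 on CD)

Parametrize AB as A + t(B − A) = (5 + -4 t, -5 + 1 t) and CD as C + s(D − C) = (5 + -4 s, -5 + 2 s). Solve the linear system for (t, s). Determinant = 4 ≠ 0, so a unique intersection of the containing lines exists. Solution: t = 0, s = 0 — both in [0, 1], so the segments cross. Intersection point: (5, -5).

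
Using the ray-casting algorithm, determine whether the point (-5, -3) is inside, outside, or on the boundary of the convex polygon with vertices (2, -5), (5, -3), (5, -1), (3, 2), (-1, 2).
The point (-5, -3) lies strictly outside the polygon

Cast a horizontal ray to the right from the query point and count how many polygon edges it crosses (each edge strictly once or zero times, handled with the usual half-open convention). 
Parity of crossings → even ⇒ outside.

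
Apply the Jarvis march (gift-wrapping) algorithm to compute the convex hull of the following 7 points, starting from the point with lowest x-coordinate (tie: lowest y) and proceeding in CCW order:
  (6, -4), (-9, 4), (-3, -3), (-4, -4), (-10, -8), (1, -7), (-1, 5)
Hull (CCW) = [(-10, -8), (1, -7), (6, -4), (-1, 5), (-9, 4)]

Jarvis march: at each step, from the current hull vertex p, select the next vertex q as the point such that every other point lies strictly to the left of (or on) the directed line p → q. (Equivalently: for every other point r, the cross product (q − p) × (r − p) ≥ 0.)
Starting point (lowest x, tie lowest y): (-10, -8). Wrap until returning to start. Resulting hull: (-10, -8), (1, -7), (6, -4), (-1, 5), (-9, 4).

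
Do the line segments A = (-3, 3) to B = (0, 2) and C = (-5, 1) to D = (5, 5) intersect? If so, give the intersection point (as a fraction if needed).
Yes; intersection at (-15/11, 27/11) (t = 6/11 on AB, s = 4/11 on CD)

Parametrize AB as A + t(B − A) = (-3 + 3 t, 3 + -1 t) and CD as C + s(D − C) = (-5 + 10 s, 1 + 4 s). Solve the linear system for (t, s). Determinant = -22 ≠ 0, so a unique intersection of the containing lines exists. Solution: t = 6/11, s = 4/11 — both in [0, 1], so the segments cross. Intersection point: (-15/11, 27/11).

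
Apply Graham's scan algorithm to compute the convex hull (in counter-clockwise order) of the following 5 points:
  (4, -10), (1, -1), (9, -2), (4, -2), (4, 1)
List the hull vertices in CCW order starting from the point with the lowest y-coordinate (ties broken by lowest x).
Hull (CCW) = [(4, -10), (9, -2), (4, 1), (1, -1)]

Graham scan procedure:
  1. Find the pivot p₀ = point with lowest y (tie → lowest x): (4, -10).
  2. Sort the remaining points by polar angle around p₀.
  3. Walk through sorted points, maintaining a stack; pop the top while the last three entries make a non-left turn (cross product ≤ 0).
  4. Final stack is the convex hull in CCW order: (4, -10), (9, -2), (4, 1), (1, -1).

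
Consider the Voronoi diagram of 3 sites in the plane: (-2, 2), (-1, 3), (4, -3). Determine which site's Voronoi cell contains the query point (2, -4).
Nearest site = (4, -3)

The Voronoi cell of site s contains exactly those query points closer to s than to any other site. Compute squared distances from q = (2, -4) to each site:
  (4 − 2)² + (-3 − -4)² = 5
  (-2 − 2)² + (2 − -4)² = 52
  (-1 − 2)² + (3 − -4)² = 58
Minimum is attained by (4, -3), so q lies in its Voronoi cell.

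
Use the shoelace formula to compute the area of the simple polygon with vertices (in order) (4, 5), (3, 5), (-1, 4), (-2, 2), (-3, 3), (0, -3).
Area = 49/2

Shoelace formula: Area = (1/2) |Σ_i (x_i · y_{i+1} − x_{i+1} · y_i)| (indices mod n). Compute each cross term:
  (4)(5) − (3)(5) = 5
  (3)(4) − (-1)(5) = 17
  (-1)(2) − (-2)(4) = 6
  (-2)(3) − (-3)(2) = 0
  (-3)(-3) − (0)(3) = 9
  (0)(5) − (4)(-3) = 12
Sum = 49, so (signed) Area = 49/2 = 49/2, |Area| = 49/2.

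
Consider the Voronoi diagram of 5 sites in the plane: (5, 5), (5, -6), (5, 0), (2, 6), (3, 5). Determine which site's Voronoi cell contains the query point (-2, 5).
Nearest site = (2, 6)

The Voronoi cell of site s contains exactly those query points closer to s than to any other site. Compute squared distances from q = (-2, 5) to each site:
  (2 − -2)² + (6 − 5)² = 17
  (3 − -2)² + (5 − 5)² = 25
  (5 − -2)² + (5 − 5)² = 49
  (5 − -2)² + (0 − 5)² = 74
  (5 − -2)² + (-6 − 5)² = 170
Minimum is attained by (2, 6), so q lies in its Voronoi cell.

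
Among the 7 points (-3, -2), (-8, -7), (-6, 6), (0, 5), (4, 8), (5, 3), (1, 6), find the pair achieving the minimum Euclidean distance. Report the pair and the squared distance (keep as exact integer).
Pair = ((0, 5), (1, 6)); squared distance = 2

Compute all C(7, 2) = 21 pairwise squared distances (x_i − x_j)² + (y_i − y_j)². The minimum is 2, attained by the pair ((0, 5), (1, 6)).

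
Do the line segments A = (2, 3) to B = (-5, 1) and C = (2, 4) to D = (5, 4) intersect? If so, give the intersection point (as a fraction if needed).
No (intersection of containing lines falls outside at least one segment)

Parametrize and solve: t = -1/2, s = 7/6. At least one of these is outside [0, 1], so the segments do not intersect.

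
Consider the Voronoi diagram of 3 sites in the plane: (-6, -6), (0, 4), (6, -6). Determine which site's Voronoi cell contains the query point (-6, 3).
Nearest site = (0, 4)

The Voronoi cell of site s contains exactly those query points closer to s than to any other site. Compute squared distances from q = (-6, 3) to each site:
  (0 − -6)² + (4 − 3)² = 37
  (-6 − -6)² + (-6 − 3)² = 81
  (6 − -6)² + (-6 − 3)² = 225
Minimum is attained by (0, 4), so q lies in its Voronoi cell.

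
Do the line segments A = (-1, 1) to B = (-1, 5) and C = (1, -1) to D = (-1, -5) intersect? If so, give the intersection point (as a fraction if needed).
No (intersection of containing lines falls outside at least one segment)

Parametrize and solve: t = -3/2, s = 1. At least one of these is outside [0, 1], so the segments do not intersect.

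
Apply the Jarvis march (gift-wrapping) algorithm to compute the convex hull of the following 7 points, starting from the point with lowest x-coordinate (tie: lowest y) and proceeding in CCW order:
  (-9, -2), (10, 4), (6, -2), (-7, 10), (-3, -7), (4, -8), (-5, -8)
Hull (CCW) = [(-9, -2), (-5, -8), (4, -8), (10, 4), (-7, 10)]

Jarvis march: at each step, from the current hull vertex p, select the next vertex q as the point such that every other point lies strictly to the left of (or on) the directed line p → q. (Equivalently: for every other point r, the cross product (q − p) × (r − p) ≥ 0.)
Starting point (lowest x, tie lowest y): (-9, -2). Wrap until returning to start. Resulting hull: (-9, -2), (-5, -8), (4, -8), (10, 4), (-7, 10).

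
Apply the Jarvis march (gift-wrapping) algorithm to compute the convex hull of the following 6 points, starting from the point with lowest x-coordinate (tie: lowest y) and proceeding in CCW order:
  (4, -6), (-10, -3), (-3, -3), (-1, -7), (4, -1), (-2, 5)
Hull (CCW) = [(-10, -3), (-1, -7), (4, -6), (4, -1), (-2, 5)]

Jarvis march: at each step, from the current hull vertex p, select the next vertex q as the point such that every other point lies strictly to the left of (or on) the directed line p → q. (Equivalently: for every other point r, the cross product (q − p) × (r − p) ≥ 0.)
Starting point (lowest x, tie lowest y): (-10, -3). Wrap until returning to start. Resulting hull: (-10, -3), (-1, -7), (4, -6), (4, -1), (-2, 5).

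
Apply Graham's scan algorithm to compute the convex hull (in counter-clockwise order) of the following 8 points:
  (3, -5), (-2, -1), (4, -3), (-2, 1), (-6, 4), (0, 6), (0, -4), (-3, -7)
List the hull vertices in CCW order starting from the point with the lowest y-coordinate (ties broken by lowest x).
Hull (CCW) = [(-3, -7), (3, -5), (4, -3), (0, 6), (-6, 4)]

Graham scan procedure:
  1. Find the pivot p₀ = point with lowest y (tie → lowest x): (-3, -7).
  2. Sort the remaining points by polar angle around p₀.
  3. Walk through sorted points, maintaining a stack; pop the top while the last three entries make a non-left turn (cross product ≤ 0).
  4. Final stack is the convex hull in CCW order: (-3, -7), (3, -5), (4, -3), (0, 6), (-6, 4).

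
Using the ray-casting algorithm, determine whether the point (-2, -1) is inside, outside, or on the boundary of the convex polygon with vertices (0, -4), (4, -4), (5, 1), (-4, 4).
The point (-2, -1) lies strictly outside the polygon

Cast a horizontal ray to the right from the query point and count how many polygon edges it crosses (each edge strictly once or zero times, handled with the usual half-open convention). 
Parity of crossings → even ⇒ outside.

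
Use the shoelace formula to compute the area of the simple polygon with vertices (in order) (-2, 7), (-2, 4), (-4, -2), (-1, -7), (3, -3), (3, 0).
Area = 53

Shoelace formula: Area = (1/2) |Σ_i (x_i · y_{i+1} − x_{i+1} · y_i)| (indices mod n). Compute each cross term:
  (-2)(4) − (-2)(7) = 6
  (-2)(-2) − (-4)(4) = 20
  (-4)(-7) − (-1)(-2) = 26
  (-1)(-3) − (3)(-7) = 24
  (3)(0) − (3)(-3) = 9
  (3)(7) − (-2)(0) = 21
Sum = 106, so (signed) Area = 106/2 = 53, |Area| = 53.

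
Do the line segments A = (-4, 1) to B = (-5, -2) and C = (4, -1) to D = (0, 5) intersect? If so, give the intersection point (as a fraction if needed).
No (intersection of containing lines falls outside at least one segment)

Parametrize and solve: t = -20/9, s = 13/9. At least one of these is outside [0, 1], so the segments do not intersect.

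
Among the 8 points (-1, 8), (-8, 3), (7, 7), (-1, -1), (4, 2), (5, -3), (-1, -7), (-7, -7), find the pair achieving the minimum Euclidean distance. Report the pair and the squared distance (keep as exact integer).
Pair = ((4, 2), (5, -3)); squared distance = 26

Compute all C(8, 2) = 28 pairwise squared distances (x_i − x_j)² + (y_i − y_j)². The minimum is 26, attained by the pair ((4, 2), (5, -3)).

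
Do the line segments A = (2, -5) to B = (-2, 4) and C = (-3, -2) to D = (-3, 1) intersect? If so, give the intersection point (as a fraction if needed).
No (intersection of containing lines falls outside at least one segment)

Parametrize and solve: t = 5/4, s = 11/4. At least one of these is outside [0, 1], so the segments do not intersect.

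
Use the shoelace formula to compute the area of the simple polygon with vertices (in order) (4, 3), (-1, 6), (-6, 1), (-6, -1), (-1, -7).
Area = 70

Shoelace formula: Area = (1/2) |Σ_i (x_i · y_{i+1} − x_{i+1} · y_i)| (indices mod n). Compute each cross term:
  (4)(6) − (-1)(3) = 27
  (-1)(1) − (-6)(6) = 35
  (-6)(-1) − (-6)(1) = 12
  (-6)(-7) − (-1)(-1) = 41
  (-1)(3) − (4)(-7) = 25
Sum = 140, so (signed) Area = 140/2 = 70, |Area| = 70.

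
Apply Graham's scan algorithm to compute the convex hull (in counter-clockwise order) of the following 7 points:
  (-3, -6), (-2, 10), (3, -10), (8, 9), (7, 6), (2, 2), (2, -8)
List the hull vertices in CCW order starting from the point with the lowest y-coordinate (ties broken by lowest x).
Hull (CCW) = [(3, -10), (8, 9), (-2, 10), (-3, -6)]

Graham scan procedure:
  1. Find the pivot p₀ = point with lowest y (tie → lowest x): (3, -10).
  2. Sort the remaining points by polar angle around p₀.
  3. Walk through sorted points, maintaining a stack; pop the top while the last three entries make a non-left turn (cross product ≤ 0).
  4. Final stack is the convex hull in CCW order: (3, -10), (8, 9), (-2, 10), (-3, -6).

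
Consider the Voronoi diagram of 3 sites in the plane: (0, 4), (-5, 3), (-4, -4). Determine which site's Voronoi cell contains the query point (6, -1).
Nearest site = (0, 4)

The Voronoi cell of site s contains exactly those query points closer to s than to any other site. Compute squared distances from q = (6, -1) to each site:
  (0 − 6)² + (4 − -1)² = 61
  (-4 − 6)² + (-4 − -1)² = 109
  (-5 − 6)² + (3 − -1)² = 137
Minimum is attained by (0, 4), so q lies in its Voronoi cell.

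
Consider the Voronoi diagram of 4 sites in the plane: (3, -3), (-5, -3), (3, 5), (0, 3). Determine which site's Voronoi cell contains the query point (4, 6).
Nearest site = (3, 5)

The Voronoi cell of site s contains exactly those query points closer to s than to any other site. Compute squared distances from q = (4, 6) to each site:
  (3 − 4)² + (5 − 6)² = 2
  (0 − 4)² + (3 − 6)² = 25
  (3 − 4)² + (-3 − 6)² = 82
  (-5 − 4)² + (-3 − 6)² = 162
Minimum is attained by (3, 5), so q lies in its Voronoi cell.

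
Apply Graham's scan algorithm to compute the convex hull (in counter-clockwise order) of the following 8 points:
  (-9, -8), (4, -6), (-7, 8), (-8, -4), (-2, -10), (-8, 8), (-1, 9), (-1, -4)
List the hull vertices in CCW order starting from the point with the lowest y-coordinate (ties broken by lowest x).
Hull (CCW) = [(-2, -10), (4, -6), (-1, 9), (-8, 8), (-9, -8)]

Graham scan procedure:
  1. Find the pivot p₀ = point with lowest y (tie → lowest x): (-2, -10).
  2. Sort the remaining points by polar angle around p₀.
  3. Walk through sorted points, maintaining a stack; pop the top while the last three entries make a non-left turn (cross product ≤ 0).
  4. Final stack is the convex hull in CCW order: (-2, -10), (4, -6), (-1, 9), (-8, 8), (-9, -8).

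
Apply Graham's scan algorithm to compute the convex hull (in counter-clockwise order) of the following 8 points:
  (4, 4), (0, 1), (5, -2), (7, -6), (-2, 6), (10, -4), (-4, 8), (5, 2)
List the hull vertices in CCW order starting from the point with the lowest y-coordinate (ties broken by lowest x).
Hull (CCW) = [(7, -6), (10, -4), (4, 4), (-4, 8), (0, 1)]

Graham scan procedure:
  1. Find the pivot p₀ = point with lowest y (tie → lowest x): (7, -6).
  2. Sort the remaining points by polar angle around p₀.
  3. Walk through sorted points, maintaining a stack; pop the top while the last three entries make a non-left turn (cross product ≤ 0).
  4. Final stack is the convex hull in CCW order: (7, -6), (10, -4), (4, 4), (-4, 8), (0, 1).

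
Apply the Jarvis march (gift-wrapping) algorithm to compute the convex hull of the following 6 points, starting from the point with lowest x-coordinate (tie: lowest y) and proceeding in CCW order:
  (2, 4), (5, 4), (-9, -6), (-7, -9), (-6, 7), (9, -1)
Hull (CCW) = [(-9, -6), (-7, -9), (9, -1), (5, 4), (-6, 7)]

Jarvis march: at each step, from the current hull vertex p, select the next vertex q as the point such that every other point lies strictly to the left of (or on) the directed line p → q. (Equivalently: for every other point r, the cross product (q − p) × (r − p) ≥ 0.)
Starting point (lowest x, tie lowest y): (-9, -6). Wrap until returning to start. Resulting hull: (-9, -6), (-7, -9), (9, -1), (5, 4), (-6, 7).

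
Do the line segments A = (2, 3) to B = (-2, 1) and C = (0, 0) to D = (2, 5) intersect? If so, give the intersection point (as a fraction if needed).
Yes; intersection at (1, 5/2) (t = 1/4 on AB, s = 1/2 on CD)

Parametrize AB as A + t(B − A) = (2 + -4 t, 3 + -2 t) and CD as C + s(D − C) = (0 + 2 s, 0 + 5 s). Solve the linear system for (t, s). Determinant = 16 ≠ 0, so a unique intersection of the containing lines exists. Solution: t = 1/4, s = 1/2 — both in [0, 1], so the segments cross. Intersection point: (1, 5/2).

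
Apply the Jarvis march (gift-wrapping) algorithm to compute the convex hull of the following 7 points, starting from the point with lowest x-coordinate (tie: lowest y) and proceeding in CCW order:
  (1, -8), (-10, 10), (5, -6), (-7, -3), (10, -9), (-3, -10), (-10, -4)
Hull (CCW) = [(-10, -4), (-3, -10), (10, -9), (-10, 10)]

Jarvis march: at each step, from the current hull vertex p, select the next vertex q as the point such that every other point lies strictly to the left of (or on) the directed line p → q. (Equivalently: for every other point r, the cross product (q − p) × (r − p) ≥ 0.)
Starting point (lowest x, tie lowest y): (-10, -4). Wrap until returning to start. Resulting hull: (-10, -4), (-3, -10), (10, -9), (-10, 10).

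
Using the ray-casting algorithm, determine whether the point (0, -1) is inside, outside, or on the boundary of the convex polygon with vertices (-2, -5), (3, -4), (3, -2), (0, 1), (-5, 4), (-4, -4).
The point (0, -1) lies strictly inside the polygon

Cast a horizontal ray to the right from the query point and count how many polygon edges it crosses (each edge strictly once or zero times, handled with the usual half-open convention). 
Parity of crossings → odd ⇒ inside.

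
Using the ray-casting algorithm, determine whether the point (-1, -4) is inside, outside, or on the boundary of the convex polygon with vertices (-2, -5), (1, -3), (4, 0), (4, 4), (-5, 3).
The point (-1, -4) lies strictly inside the polygon

Cast a horizontal ray to the right from the query point and count how many polygon edges it crosses (each edge strictly once or zero times, handled with the usual half-open convention). 
Parity of crossings → odd ⇒ inside.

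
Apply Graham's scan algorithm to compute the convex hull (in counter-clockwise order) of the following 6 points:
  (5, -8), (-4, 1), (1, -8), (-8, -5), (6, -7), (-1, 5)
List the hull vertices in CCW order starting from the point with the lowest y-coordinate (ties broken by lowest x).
Hull (CCW) = [(1, -8), (5, -8), (6, -7), (-1, 5), (-4, 1), (-8, -5)]

Graham scan procedure:
  1. Find the pivot p₀ = point with lowest y (tie → lowest x): (1, -8).
  2. Sort the remaining points by polar angle around p₀.
  3. Walk through sorted points, maintaining a stack; pop the top while the last three entries make a non-left turn (cross product ≤ 0).
  4. Final stack is the convex hull in CCW order: (1, -8), (5, -8), (6, -7), (-1, 5), (-4, 1), (-8, -5).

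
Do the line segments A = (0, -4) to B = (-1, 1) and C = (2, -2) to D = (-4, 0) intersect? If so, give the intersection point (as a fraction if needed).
Yes; intersection at (-4/7, -8/7) (t = 4/7 on AB, s = 3/7 on CD)

Parametrize AB as A + t(B − A) = (0 + -1 t, -4 + 5 t) and CD as C + s(D − C) = (2 + -6 s, -2 + 2 s). Solve the linear system for (t, s). Determinant = -28 ≠ 0, so a unique intersection of the containing lines exists. Solution: t = 4/7, s = 3/7 — both in [0, 1], so the segments cross. Intersection point: (-4/7, -8/7).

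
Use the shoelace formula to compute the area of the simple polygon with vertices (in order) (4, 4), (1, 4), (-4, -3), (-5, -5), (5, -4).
Area = 111/2

Shoelace formula: Area = (1/2) |Σ_i (x_i · y_{i+1} − x_{i+1} · y_i)| (indices mod n). Compute each cross term:
  (4)(4) − (1)(4) = 12
  (1)(-3) − (-4)(4) = 13
  (-4)(-5) − (-5)(-3) = 5
  (-5)(-4) − (5)(-5) = 45
  (5)(4) − (4)(-4) = 36
Sum = 111, so (signed) Area = 111/2 = 111/2, |Area| = 111/2.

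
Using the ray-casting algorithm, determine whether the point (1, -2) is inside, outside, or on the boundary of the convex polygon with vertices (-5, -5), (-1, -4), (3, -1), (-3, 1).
The point (1, -2) lies strictly inside the polygon

Cast a horizontal ray to the right from the query point and count how many polygon edges it crosses (each edge strictly once or zero times, handled with the usual half-open convention). 
Parity of crossings → odd ⇒ inside.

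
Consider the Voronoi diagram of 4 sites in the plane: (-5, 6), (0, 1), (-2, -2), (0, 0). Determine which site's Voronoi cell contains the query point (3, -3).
Nearest site = (0, 0)

The Voronoi cell of site s contains exactly those query points closer to s than to any other site. Compute squared distances from q = (3, -3) to each site:
  (0 − 3)² + (0 − -3)² = 18
  (0 − 3)² + (1 − -3)² = 25
  (-2 − 3)² + (-2 − -3)² = 26
  (-5 − 3)² + (6 − -3)² = 145
Minimum is attained by (0, 0), so q lies in its Voronoi cell.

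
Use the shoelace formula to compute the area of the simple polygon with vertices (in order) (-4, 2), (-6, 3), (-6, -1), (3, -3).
Area = 39/2

Shoelace formula: Area = (1/2) |Σ_i (x_i · y_{i+1} − x_{i+1} · y_i)| (indices mod n). Compute each cross term:
  (-4)(3) − (-6)(2) = 0
  (-6)(-1) − (-6)(3) = 24
  (-6)(-3) − (3)(-1) = 21
  (3)(2) − (-4)(-3) = -6
Sum = 39, so (signed) Area = 39/2 = 39/2, |Area| = 39/2.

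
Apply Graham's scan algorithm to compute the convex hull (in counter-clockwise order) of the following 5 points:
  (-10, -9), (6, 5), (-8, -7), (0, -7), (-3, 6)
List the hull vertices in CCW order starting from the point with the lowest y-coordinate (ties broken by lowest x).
Hull (CCW) = [(-10, -9), (0, -7), (6, 5), (-3, 6)]

Graham scan procedure:
  1. Find the pivot p₀ = point with lowest y (tie → lowest x): (-10, -9).
  2. Sort the remaining points by polar angle around p₀.
  3. Walk through sorted points, maintaining a stack; pop the top while the last three entries make a non-left turn (cross product ≤ 0).
  4. Final stack is the convex hull in CCW order: (-10, -9), (0, -7), (6, 5), (-3, 6).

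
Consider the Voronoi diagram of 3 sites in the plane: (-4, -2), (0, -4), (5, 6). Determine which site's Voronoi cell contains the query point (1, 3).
Nearest site = (5, 6)

The Voronoi cell of site s contains exactly those query points closer to s than to any other site. Compute squared distances from q = (1, 3) to each site:
  (5 − 1)² + (6 − 3)² = 25
  (-4 − 1)² + (-2 − 3)² = 50
  (0 − 1)² + (-4 − 3)² = 50
Minimum is attained by (5, 6), so q lies in its Voronoi cell.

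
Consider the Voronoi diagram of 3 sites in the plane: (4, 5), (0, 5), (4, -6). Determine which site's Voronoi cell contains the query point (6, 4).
Nearest site = (4, 5)

The Voronoi cell of site s contains exactly those query points closer to s than to any other site. Compute squared distances from q = (6, 4) to each site:
  (4 − 6)² + (5 − 4)² = 5
  (0 − 6)² + (5 − 4)² = 37
  (4 − 6)² + (-6 − 4)² = 104
Minimum is attained by (4, 5), so q lies in its Voronoi cell.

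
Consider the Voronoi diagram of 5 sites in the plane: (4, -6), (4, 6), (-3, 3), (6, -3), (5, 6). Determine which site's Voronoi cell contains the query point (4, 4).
Nearest site = (4, 6)

The Voronoi cell of site s contains exactly those query points closer to s than to any other site. Compute squared distances from q = (4, 4) to each site:
  (4 − 4)² + (6 − 4)² = 4
  (5 − 4)² + (6 − 4)² = 5
  (-3 − 4)² + (3 − 4)² = 50
  (6 − 4)² + (-3 − 4)² = 53
  (4 − 4)² + (-6 − 4)² = 100
Minimum is attained by (4, 6), so q lies in its Voronoi cell.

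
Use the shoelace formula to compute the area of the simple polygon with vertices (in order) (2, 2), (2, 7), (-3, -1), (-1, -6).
Area = 28

Shoelace formula: Area = (1/2) |Σ_i (x_i · y_{i+1} − x_{i+1} · y_i)| (indices mod n). Compute each cross term:
  (2)(7) − (2)(2) = 10
  (2)(-1) − (-3)(7) = 19
  (-3)(-6) − (-1)(-1) = 17
  (-1)(2) − (2)(-6) = 10
Sum = 56, so (signed) Area = 56/2 = 28, |Area| = 28.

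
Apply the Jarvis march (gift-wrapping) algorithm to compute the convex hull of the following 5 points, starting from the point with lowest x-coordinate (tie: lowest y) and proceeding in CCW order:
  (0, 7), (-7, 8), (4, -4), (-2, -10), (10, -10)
Hull (CCW) = [(-7, 8), (-2, -10), (10, -10), (0, 7)]

Jarvis march: at each step, from the current hull vertex p, select the next vertex q as the point such that every other point lies strictly to the left of (or on) the directed line p → q. (Equivalently: for every other point r, the cross product (q − p) × (r − p) ≥ 0.)
Starting point (lowest x, tie lowest y): (-7, 8). Wrap until returning to start. Resulting hull: (-7, 8), (-2, -10), (10, -10), (0, 7).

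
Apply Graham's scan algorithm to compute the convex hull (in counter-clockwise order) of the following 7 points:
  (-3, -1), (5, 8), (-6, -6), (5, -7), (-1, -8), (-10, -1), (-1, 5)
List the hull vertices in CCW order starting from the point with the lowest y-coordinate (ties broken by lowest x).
Hull (CCW) = [(-1, -8), (5, -7), (5, 8), (-1, 5), (-10, -1), (-6, -6)]

Graham scan procedure:
  1. Find the pivot p₀ = point with lowest y (tie → lowest x): (-1, -8).
  2. Sort the remaining points by polar angle around p₀.
  3. Walk through sorted points, maintaining a stack; pop the top while the last three entries make a non-left turn (cross product ≤ 0).
  4. Final stack is the convex hull in CCW order: (-1, -8), (5, -7), (5, 8), (-1, 5), (-10, -1), (-6, -6).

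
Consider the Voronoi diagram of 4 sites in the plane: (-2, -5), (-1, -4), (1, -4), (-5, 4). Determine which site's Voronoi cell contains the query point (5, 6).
Nearest site = (-5, 4)

The Voronoi cell of site s contains exactly those query points closer to s than to any other site. Compute squared distances from q = (5, 6) to each site:
  (-5 − 5)² + (4 − 6)² = 104
  (1 − 5)² + (-4 − 6)² = 116
  (-1 − 5)² + (-4 − 6)² = 136
  (-2 − 5)² + (-5 − 6)² = 170
Minimum is attained by (-5, 4), so q lies in its Voronoi cell.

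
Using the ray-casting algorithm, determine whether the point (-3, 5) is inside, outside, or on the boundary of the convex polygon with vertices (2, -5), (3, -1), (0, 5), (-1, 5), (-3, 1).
The point (-3, 5) lies strictly outside the polygon

Cast a horizontal ray to the right from the query point and count how many polygon edges it crosses (each edge strictly once or zero times, handled with the usual half-open convention). 
Parity of crossings → even ⇒ outside.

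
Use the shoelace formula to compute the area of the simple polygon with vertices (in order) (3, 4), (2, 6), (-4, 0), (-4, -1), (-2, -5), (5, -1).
Area = 53

Shoelace formula: Area = (1/2) |Σ_i (x_i · y_{i+1} − x_{i+1} · y_i)| (indices mod n). Compute each cross term:
  (3)(6) − (2)(4) = 10
  (2)(0) − (-4)(6) = 24
  (-4)(-1) − (-4)(0) = 4
  (-4)(-5) − (-2)(-1) = 18
  (-2)(-1) − (5)(-5) = 27
  (5)(4) − (3)(-1) = 23
Sum = 106, so (signed) Area = 106/2 = 53, |Area| = 53.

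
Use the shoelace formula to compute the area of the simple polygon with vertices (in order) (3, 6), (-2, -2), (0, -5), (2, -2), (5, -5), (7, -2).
Area = 99/2

Shoelace formula: Area = (1/2) |Σ_i (x_i · y_{i+1} − x_{i+1} · y_i)| (indices mod n). Compute each cross term:
  (3)(-2) − (-2)(6) = 6
  (-2)(-5) − (0)(-2) = 10
  (0)(-2) − (2)(-5) = 10
  (2)(-5) − (5)(-2) = 0
  (5)(-2) − (7)(-5) = 25
  (7)(6) − (3)(-2) = 48
Sum = 99, so (signed) Area = 99/2 = 99/2, |Area| = 99/2.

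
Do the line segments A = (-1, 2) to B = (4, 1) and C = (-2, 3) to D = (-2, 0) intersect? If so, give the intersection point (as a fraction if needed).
No (intersection of containing lines falls outside at least one segment)

Parametrize and solve: t = -1/5, s = 4/15. At least one of these is outside [0, 1], so the segments do not intersect.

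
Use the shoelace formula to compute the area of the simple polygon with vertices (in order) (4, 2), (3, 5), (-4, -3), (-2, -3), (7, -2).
Area = 39

Shoelace formula: Area = (1/2) |Σ_i (x_i · y_{i+1} − x_{i+1} · y_i)| (indices mod n). Compute each cross term:
  (4)(5) − (3)(2) = 14
  (3)(-3) − (-4)(5) = 11
  (-4)(-3) − (-2)(-3) = 6
  (-2)(-2) − (7)(-3) = 25
  (7)(2) − (4)(-2) = 22
Sum = 78, so (signed) Area = 78/2 = 39, |Area| = 39.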